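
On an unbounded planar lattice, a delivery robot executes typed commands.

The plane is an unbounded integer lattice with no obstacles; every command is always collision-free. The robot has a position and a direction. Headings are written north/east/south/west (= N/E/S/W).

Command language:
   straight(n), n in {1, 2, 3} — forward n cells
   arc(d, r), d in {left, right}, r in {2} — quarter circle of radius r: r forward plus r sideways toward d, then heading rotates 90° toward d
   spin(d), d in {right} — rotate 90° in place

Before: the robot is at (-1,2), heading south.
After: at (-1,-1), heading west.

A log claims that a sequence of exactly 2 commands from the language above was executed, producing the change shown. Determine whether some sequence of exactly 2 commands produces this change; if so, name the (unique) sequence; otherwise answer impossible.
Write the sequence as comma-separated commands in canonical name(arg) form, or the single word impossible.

straight(3), spin(right)

key: cell and facing (now W) both changed — the 2 commands mix motion and turning
initial: at (-1,2), heading south
t=1 straight(3) ⇒ at (-1,-1), heading south
t=2 spin(right) ⇒ at (-1,-1), heading west
no other 2-command option fits: unique.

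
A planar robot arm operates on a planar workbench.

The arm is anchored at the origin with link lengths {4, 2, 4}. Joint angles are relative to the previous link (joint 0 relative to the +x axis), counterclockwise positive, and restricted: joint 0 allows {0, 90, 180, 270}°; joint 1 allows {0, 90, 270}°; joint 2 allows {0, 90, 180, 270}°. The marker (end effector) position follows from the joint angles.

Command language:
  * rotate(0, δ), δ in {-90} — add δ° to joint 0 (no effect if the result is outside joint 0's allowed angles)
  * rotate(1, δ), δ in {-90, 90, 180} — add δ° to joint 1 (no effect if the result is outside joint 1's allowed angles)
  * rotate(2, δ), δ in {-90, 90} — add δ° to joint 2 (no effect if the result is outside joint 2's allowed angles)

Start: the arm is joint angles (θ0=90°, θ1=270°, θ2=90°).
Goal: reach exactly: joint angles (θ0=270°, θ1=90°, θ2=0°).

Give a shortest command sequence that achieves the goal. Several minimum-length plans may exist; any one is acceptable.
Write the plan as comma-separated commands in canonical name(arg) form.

rotate(2, -90), rotate(1, 180), rotate(0, -90), rotate(0, -90)

from: joint angles (θ0=90°, θ1=270°, θ2=90°)
step 1 (rotate(2, -90)): joint angles (θ0=90°, θ1=270°, θ2=0°)
step 2 (rotate(1, 180)): joint angles (θ0=90°, θ1=90°, θ2=0°)
step 3 (rotate(0, -90)): joint angles (θ0=0°, θ1=90°, θ2=0°)
step 4 (rotate(0, -90)): joint angles (θ0=270°, θ1=90°, θ2=0°)
minimal: 4 command(s), checked below 4.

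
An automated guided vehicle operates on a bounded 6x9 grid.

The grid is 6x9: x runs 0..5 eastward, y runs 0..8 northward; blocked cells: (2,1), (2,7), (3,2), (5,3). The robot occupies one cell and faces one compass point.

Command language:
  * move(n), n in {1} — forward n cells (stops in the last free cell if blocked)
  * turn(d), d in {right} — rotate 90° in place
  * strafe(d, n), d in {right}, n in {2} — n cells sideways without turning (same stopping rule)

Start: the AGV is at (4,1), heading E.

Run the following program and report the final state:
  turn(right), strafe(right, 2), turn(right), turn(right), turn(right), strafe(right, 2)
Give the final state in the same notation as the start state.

at (3,0), heading E

from: at (4,1), heading E
step 1 (turn(right)): at (4,1), heading S
step 2 (strafe(right, 2)): at (3,1), heading S
step 3 (turn(right)): at (3,1), heading W
step 4 (turn(right)): at (3,1), heading N
step 5 (turn(right)): at (3,1), heading E
step 6 (strafe(right, 2)): at (3,0), heading E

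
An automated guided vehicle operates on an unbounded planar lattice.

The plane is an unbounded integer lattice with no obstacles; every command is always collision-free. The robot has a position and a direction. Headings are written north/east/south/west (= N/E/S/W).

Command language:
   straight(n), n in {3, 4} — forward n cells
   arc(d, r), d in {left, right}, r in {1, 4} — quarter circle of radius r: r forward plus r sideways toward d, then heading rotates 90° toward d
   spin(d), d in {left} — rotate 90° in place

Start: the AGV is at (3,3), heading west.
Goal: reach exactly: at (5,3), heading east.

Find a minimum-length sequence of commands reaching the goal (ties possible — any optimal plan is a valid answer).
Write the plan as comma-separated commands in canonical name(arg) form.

arc(right, 4), arc(right, 1), arc(right, 4), arc(left, 1)

from: at (3,3), heading west
1. arc(right, 4) → at (-1,7), heading north
2. arc(right, 1) → at (0,8), heading east
3. arc(right, 4) → at (4,4), heading south
4. arc(left, 1) → at (5,3), heading east
nothing shorter than 4 reaches the goal.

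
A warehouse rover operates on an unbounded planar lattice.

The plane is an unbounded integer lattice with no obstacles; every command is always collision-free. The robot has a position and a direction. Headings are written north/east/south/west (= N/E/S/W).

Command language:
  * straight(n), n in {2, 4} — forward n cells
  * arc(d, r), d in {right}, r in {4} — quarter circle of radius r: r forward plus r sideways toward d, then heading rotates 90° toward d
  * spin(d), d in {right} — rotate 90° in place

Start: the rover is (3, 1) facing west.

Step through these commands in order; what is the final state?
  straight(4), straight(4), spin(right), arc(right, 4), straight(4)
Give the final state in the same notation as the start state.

(3, 5) facing east

initial: (3, 1) facing west
[1] after straight(4): (-1, 1) facing west
[2] after straight(4): (-5, 1) facing west
[3] after spin(right): (-5, 1) facing north
[4] after arc(right, 4): (-1, 5) facing east
[5] after straight(4): (3, 5) facing east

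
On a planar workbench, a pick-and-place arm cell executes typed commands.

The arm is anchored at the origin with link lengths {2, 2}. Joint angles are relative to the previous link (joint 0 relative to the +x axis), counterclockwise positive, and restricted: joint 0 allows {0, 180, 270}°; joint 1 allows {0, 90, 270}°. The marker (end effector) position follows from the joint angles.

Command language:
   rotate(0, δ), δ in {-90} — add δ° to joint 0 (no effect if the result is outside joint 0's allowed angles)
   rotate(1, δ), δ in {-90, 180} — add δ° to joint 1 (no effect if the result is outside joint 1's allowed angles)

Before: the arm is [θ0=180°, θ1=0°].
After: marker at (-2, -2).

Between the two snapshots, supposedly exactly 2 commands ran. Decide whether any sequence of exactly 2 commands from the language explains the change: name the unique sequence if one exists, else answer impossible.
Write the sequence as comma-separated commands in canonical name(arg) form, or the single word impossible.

key: order matters: swapping rotate(1, -90) and rotate(1, 180) lands elsewhere
start: [θ0=180°, θ1=0°]
step 1 (rotate(1, -90)): [θ0=180°, θ1=270°]
step 2 (rotate(1, 180)): [θ0=180°, θ1=90°]
no other 2-command option fits: unique.

rotate(1, -90), rotate(1, 180)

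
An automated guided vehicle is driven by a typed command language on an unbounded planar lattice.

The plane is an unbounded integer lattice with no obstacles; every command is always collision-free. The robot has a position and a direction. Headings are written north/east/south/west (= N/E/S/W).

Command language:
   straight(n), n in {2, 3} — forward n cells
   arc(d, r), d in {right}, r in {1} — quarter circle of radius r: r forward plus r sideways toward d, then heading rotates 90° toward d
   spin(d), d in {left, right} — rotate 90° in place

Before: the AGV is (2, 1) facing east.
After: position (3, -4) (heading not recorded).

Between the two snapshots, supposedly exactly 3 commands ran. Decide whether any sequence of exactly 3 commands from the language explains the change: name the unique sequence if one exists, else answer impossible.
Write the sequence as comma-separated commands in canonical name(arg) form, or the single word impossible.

key: order matters: swapping arc(right, 1) and straight(2) lands elsewhere
from: (2, 1) facing east
[1] after arc(right, 1): (3, 0) facing south
[2] after straight(2): (3, -2) facing south
[3] after straight(2): (3, -4) facing south
no other 3-command option fits: unique.

arc(right, 1), straight(2), straight(2)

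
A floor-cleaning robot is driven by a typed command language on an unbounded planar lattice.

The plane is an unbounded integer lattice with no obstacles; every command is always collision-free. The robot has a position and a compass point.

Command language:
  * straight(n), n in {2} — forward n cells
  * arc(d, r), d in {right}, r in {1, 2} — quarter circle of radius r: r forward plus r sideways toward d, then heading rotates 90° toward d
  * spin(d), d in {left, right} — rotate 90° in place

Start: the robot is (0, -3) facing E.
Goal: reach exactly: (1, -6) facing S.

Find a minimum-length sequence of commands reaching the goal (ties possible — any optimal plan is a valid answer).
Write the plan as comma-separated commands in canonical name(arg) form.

initial: (0, -3) facing E
t=1 arc(right, 1) ⇒ (1, -4) facing S
t=2 straight(2) ⇒ (1, -6) facing S
no 1-step plan works, so 2 is optimal.

arc(right, 1), straight(2)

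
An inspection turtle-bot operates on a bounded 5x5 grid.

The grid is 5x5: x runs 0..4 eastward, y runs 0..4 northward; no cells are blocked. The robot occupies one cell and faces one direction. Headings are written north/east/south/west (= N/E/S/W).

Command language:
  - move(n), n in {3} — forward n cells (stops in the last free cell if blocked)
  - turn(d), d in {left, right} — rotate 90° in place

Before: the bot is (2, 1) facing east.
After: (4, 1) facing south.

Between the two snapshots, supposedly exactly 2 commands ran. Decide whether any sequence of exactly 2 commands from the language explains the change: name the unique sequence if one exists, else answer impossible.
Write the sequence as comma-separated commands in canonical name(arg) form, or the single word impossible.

move(3), turn(right)

key: move(3) runs into the grid edge before its full distance
initial: (2, 1) facing east
1. move(3) → (4, 1) facing east
2. turn(right) → (4, 1) facing south
no other 2-command option fits: unique.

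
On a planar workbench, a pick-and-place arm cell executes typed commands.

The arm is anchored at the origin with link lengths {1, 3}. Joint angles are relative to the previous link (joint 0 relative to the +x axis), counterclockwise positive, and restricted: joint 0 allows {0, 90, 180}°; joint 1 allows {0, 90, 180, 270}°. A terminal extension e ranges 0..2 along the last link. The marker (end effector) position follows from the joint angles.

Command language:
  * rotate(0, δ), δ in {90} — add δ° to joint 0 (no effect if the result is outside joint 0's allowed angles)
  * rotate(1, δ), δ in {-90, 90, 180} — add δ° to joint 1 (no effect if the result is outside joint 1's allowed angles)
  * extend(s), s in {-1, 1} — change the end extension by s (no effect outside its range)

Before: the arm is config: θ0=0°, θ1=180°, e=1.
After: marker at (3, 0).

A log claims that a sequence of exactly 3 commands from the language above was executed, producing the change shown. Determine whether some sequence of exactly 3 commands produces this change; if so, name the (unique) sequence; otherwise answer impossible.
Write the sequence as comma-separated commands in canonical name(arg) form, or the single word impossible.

from: config: θ0=0°, θ1=180°, e=1
[1] after rotate(0, 90): config: θ0=90°, θ1=180°, e=1
[2] after rotate(0, 90): config: θ0=180°, θ1=180°, e=1
[3] after rotate(0, 90): config: θ0=180°, θ1=180°, e=1
all 216 alternatives checked — unique.

rotate(0, 90), rotate(0, 90), rotate(0, 90)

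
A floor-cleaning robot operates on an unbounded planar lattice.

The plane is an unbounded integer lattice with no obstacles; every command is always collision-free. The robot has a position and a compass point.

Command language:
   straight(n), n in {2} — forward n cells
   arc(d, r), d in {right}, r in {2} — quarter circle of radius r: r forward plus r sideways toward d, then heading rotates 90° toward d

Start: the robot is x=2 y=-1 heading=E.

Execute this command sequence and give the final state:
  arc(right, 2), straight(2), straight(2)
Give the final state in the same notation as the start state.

from: x=2 y=-1 heading=E
t=1 arc(right, 2) ⇒ x=4 y=-3 heading=S
t=2 straight(2) ⇒ x=4 y=-5 heading=S
t=3 straight(2) ⇒ x=4 y=-7 heading=S

x=4 y=-7 heading=S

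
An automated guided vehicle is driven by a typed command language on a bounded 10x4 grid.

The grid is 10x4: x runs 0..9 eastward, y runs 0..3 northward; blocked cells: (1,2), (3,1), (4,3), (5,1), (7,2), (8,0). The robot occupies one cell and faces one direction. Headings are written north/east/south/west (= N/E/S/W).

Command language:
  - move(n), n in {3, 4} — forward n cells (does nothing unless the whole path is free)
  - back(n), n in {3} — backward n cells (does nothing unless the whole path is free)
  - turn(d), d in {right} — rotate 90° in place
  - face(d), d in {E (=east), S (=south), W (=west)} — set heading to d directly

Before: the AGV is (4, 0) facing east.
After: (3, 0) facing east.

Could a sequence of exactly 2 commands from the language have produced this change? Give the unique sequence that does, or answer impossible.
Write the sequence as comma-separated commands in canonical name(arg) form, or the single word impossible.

checked all 2-command options: none fits.

impossible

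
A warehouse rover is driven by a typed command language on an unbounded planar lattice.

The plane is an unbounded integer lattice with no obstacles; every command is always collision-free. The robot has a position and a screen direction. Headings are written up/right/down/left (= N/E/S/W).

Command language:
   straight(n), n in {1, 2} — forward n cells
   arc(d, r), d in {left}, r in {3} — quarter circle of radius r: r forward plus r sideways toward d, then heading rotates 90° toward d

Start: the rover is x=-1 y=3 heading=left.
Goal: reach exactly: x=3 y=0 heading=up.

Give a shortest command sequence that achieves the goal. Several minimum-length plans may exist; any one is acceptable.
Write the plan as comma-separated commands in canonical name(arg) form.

t0: x=-1 y=3 heading=left
[1] after arc(left, 3): x=-4 y=0 heading=down
[2] after arc(left, 3): x=-1 y=-3 heading=right
[3] after straight(1): x=0 y=-3 heading=right
[4] after arc(left, 3): x=3 y=0 heading=up
shorter routes all fall short; 4 is best.

arc(left, 3), arc(left, 3), straight(1), arc(left, 3)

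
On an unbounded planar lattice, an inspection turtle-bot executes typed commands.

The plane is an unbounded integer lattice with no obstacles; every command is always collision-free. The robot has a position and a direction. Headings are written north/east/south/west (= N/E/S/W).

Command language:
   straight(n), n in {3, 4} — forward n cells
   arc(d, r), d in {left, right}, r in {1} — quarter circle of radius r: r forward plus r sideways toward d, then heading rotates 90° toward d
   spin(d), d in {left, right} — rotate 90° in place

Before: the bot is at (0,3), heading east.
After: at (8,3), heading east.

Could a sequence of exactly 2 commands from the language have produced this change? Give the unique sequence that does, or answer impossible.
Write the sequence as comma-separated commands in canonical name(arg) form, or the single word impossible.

straight(4), straight(4)

key: still facing E at the end — nothing in the sequence rotates
from: at (0,3), heading east
step 1 (straight(4)): at (4,3), heading east
step 2 (straight(4)): at (8,3), heading east
no other 2-command option fits: unique.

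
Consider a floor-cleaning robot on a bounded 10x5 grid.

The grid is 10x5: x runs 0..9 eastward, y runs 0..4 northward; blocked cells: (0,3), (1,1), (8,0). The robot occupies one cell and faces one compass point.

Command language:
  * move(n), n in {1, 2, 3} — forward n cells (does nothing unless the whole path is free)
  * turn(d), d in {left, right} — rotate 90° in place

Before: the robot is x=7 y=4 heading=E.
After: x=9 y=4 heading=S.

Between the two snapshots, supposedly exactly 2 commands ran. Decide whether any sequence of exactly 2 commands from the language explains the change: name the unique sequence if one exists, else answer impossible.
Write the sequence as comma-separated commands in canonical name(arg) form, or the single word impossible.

move(2), turn(right)

key: position moved to (9,4) AND the heading swung to S — translation plus rotation needed
t0: x=7 y=4 heading=E
1. move(2) → x=9 y=4 heading=E
2. turn(right) → x=9 y=4 heading=S
uniquely the one of 25 2-step routes that fits.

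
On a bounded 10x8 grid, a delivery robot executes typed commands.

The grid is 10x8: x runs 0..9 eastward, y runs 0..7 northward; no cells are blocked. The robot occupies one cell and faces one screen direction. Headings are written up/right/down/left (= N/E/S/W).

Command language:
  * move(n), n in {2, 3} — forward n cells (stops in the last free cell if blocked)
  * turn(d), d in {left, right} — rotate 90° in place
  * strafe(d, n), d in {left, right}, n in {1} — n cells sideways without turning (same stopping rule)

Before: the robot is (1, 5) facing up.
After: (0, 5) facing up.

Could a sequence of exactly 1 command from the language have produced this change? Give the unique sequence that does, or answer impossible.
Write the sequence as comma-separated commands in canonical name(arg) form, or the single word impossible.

strafe(left, 1)

key: still facing N — the one step turns nothing
from: (1, 5) facing up
1. strafe(left, 1) → (0, 5) facing up
uniquely the one of 6 1-step routes that fits.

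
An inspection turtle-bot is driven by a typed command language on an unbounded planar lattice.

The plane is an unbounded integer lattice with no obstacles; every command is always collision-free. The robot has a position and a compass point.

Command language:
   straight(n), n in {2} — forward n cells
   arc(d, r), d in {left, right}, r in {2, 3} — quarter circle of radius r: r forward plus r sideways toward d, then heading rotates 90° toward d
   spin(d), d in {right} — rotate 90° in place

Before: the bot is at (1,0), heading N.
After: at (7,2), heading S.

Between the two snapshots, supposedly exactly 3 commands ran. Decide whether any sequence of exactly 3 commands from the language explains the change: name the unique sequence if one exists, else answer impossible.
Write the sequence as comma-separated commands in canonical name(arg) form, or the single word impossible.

straight(2), arc(right, 3), arc(right, 3)

key: cell and facing (now S) both changed — the 3 commands mix motion and turning
start: at (1,0), heading N
t=1 straight(2) ⇒ at (1,2), heading N
t=2 arc(right, 3) ⇒ at (4,5), heading E
t=3 arc(right, 3) ⇒ at (7,2), heading S
no other 3-command option fits: unique.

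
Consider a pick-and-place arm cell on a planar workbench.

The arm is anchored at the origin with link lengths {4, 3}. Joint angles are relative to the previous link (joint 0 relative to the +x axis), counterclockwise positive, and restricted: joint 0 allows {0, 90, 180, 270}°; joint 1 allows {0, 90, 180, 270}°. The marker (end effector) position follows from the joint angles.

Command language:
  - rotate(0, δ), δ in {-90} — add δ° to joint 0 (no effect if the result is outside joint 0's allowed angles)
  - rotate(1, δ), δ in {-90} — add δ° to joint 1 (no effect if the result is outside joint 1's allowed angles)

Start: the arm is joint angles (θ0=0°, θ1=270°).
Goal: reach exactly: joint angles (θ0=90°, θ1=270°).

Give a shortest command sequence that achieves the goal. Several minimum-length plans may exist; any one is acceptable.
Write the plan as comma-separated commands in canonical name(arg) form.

start: joint angles (θ0=0°, θ1=270°)
[1] after rotate(0, -90): joint angles (θ0=270°, θ1=270°)
[2] after rotate(0, -90): joint angles (θ0=180°, θ1=270°)
[3] after rotate(0, -90): joint angles (θ0=90°, θ1=270°)
shorter routes all fall short; 3 is best.

rotate(0, -90), rotate(0, -90), rotate(0, -90)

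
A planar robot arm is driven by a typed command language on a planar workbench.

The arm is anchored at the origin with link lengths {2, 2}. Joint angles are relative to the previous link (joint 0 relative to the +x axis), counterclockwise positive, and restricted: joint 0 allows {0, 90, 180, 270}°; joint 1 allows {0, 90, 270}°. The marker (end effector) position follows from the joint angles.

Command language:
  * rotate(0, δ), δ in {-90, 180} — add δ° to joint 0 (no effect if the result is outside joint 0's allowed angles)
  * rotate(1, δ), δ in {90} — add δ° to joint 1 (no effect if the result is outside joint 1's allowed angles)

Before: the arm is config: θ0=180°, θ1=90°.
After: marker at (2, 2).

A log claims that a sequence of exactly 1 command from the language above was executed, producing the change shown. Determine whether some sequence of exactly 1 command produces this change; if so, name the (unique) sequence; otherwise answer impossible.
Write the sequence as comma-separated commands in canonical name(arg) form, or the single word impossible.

rotate(0, 180)

from: config: θ0=180°, θ1=90°
1. rotate(0, 180) → config: θ0=0°, θ1=90°
all 3 alternatives checked — unique.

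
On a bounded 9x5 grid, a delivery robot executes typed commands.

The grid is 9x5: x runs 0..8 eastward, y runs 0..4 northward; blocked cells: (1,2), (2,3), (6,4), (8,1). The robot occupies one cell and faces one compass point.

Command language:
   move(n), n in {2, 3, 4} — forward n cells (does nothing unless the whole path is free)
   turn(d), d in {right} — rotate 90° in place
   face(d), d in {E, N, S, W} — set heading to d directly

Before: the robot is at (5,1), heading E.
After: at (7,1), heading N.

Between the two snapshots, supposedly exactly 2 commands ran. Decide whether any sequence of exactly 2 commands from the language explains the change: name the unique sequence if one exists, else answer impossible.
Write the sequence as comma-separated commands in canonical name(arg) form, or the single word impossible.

key: position moved to (7,1) AND the heading swung to N — translation plus rotation needed
start: at (5,1), heading E
[1] after move(2): at (7,1), heading E
[2] after face(N): at (7,1), heading N
all 64 alternatives checked — unique.

move(2), face(N)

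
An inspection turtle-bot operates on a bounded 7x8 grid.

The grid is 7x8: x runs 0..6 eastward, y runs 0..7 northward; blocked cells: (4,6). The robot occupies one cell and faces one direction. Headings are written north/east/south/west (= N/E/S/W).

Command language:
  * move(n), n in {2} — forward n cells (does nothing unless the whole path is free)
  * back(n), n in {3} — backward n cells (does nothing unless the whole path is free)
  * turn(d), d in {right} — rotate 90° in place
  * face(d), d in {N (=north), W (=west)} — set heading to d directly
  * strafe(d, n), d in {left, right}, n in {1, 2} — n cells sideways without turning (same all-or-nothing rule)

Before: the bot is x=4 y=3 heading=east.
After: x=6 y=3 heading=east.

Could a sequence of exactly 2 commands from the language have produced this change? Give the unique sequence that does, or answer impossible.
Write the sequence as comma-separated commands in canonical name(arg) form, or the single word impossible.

key: the second move(2) would leave the grid, so it does nothing
begin: x=4 y=3 heading=east
1. move(2) → x=6 y=3 heading=east
2. move(2) → x=6 y=3 heading=east
uniquely the one of 81 2-step routes that fits.

move(2), move(2)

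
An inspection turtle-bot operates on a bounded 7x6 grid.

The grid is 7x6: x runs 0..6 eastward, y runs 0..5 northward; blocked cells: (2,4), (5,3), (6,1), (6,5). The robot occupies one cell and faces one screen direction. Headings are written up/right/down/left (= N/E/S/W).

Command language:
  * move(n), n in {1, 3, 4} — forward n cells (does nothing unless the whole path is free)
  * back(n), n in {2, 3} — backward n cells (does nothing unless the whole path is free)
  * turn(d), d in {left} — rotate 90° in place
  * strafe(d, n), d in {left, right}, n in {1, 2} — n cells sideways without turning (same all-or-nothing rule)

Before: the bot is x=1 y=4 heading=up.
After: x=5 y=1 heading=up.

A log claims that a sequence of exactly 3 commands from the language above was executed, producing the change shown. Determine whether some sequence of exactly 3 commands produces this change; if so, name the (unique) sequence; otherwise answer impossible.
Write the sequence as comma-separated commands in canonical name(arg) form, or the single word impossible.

back(3), strafe(right, 2), strafe(right, 2)

key: order matters: swapping back(3) and strafe(right, 2) lands elsewhere
begin: x=1 y=4 heading=up
1. back(3) → x=1 y=1 heading=up
2. strafe(right, 2) → x=3 y=1 heading=up
3. strafe(right, 2) → x=5 y=1 heading=up
no rival 3-sequence matches.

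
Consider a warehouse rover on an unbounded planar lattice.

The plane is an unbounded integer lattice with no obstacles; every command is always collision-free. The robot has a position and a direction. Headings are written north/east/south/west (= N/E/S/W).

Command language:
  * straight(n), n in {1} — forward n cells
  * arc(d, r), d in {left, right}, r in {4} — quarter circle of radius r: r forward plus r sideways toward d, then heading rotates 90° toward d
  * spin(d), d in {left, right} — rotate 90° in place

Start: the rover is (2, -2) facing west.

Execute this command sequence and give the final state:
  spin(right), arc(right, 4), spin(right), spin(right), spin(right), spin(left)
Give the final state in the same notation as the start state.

(6, 2) facing west

start: (2, -2) facing west
[1] after spin(right): (2, -2) facing north
[2] after arc(right, 4): (6, 2) facing east
[3] after spin(right): (6, 2) facing south
[4] after spin(right): (6, 2) facing west
[5] after spin(right): (6, 2) facing north
[6] after spin(left): (6, 2) facing west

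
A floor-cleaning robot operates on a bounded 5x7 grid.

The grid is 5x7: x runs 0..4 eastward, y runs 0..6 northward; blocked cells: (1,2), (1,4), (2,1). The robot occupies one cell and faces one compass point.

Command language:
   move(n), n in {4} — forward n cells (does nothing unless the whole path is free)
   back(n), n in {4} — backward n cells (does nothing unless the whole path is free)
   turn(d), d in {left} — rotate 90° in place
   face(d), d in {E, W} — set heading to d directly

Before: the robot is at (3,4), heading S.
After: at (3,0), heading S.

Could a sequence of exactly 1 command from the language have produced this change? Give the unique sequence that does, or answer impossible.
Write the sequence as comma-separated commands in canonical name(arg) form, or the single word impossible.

key: still facing S — the one step turns nothing
from: at (3,4), heading S
[1] after move(4): at (3,0), heading S
no rival 1-sequence matches.

move(4)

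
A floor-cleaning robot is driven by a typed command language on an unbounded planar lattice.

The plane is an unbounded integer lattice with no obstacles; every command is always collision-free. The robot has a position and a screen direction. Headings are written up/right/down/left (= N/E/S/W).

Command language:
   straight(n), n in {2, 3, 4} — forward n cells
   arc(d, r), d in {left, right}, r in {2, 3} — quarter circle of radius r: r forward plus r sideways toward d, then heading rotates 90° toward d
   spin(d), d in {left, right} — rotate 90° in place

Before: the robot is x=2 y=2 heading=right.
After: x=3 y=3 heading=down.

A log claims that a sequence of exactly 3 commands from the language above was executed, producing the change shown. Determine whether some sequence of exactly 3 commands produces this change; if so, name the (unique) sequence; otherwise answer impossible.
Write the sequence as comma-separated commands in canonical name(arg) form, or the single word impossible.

arc(left, 3), spin(left), arc(left, 2)

key: running arc(left, 2) before arc(left, 3) would end elsewhere — order is forced
begin: x=2 y=2 heading=right
1. arc(left, 3) → x=5 y=5 heading=up
2. spin(left) → x=5 y=5 heading=left
3. arc(left, 2) → x=3 y=3 heading=down
no rival 3-sequence matches.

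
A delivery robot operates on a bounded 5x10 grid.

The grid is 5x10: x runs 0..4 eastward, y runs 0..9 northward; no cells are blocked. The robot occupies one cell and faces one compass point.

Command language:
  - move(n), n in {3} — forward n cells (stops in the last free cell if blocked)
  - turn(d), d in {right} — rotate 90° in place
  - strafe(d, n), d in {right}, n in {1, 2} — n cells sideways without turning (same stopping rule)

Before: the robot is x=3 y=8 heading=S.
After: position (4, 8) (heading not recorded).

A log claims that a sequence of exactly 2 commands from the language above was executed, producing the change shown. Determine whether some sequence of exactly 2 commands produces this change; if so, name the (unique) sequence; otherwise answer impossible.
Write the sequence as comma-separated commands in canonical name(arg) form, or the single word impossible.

impossible

no 2-step route produces this change.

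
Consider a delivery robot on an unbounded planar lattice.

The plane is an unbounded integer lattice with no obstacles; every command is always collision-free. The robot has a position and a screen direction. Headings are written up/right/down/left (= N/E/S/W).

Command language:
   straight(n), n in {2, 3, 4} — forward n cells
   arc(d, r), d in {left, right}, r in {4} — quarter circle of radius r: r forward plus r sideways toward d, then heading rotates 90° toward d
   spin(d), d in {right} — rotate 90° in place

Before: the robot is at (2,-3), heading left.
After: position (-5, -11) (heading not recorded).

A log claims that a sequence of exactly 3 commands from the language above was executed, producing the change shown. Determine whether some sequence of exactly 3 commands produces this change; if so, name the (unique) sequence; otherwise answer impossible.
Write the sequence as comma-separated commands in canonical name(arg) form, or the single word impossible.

straight(3), arc(left, 4), straight(4)

key: order matters: swapping straight(3) and straight(4) lands elsewhere
t0: at (2,-3), heading left
1. straight(3) → at (-1,-3), heading left
2. arc(left, 4) → at (-5,-7), heading down
3. straight(4) → at (-5,-11), heading down
all 216 alternatives checked — unique.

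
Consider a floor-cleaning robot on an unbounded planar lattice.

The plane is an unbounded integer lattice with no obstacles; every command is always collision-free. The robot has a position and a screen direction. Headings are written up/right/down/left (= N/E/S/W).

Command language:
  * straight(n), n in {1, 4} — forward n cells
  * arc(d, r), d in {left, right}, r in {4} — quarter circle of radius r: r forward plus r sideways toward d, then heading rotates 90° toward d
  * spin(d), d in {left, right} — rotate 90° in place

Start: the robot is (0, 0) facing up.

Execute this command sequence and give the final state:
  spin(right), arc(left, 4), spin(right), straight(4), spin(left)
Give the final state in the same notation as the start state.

(8, 4) facing up

start: (0, 0) facing up
1. spin(right) → (0, 0) facing right
2. arc(left, 4) → (4, 4) facing up
3. spin(right) → (4, 4) facing right
4. straight(4) → (8, 4) facing right
5. spin(left) → (8, 4) facing up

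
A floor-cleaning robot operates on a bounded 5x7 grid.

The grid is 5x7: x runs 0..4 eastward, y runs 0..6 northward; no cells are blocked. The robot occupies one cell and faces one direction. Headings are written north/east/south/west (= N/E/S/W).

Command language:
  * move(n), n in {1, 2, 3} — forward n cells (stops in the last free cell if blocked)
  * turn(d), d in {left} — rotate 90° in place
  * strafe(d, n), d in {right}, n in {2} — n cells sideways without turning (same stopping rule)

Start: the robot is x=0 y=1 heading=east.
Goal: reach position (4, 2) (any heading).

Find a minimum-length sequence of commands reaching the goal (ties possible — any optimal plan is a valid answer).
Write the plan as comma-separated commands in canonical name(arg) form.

from: x=0 y=1 heading=east
1. move(1) → x=1 y=1 heading=east
2. move(3) → x=4 y=1 heading=east
3. turn(left) → x=4 y=1 heading=north
4. move(1) → x=4 y=2 heading=north
no 3-step plan works, so 4 is optimal.

move(1), move(3), turn(left), move(1)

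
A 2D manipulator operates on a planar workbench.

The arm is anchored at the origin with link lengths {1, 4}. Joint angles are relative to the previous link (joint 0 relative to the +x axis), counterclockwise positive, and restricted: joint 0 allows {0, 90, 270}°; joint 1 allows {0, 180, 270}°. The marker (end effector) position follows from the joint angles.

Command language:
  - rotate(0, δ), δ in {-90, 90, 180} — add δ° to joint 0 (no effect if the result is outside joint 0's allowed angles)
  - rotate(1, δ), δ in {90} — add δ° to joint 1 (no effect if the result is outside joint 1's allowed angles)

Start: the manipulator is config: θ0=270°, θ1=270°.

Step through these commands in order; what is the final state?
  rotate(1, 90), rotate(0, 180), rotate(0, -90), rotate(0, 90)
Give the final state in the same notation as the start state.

initial: config: θ0=270°, θ1=270°
step 1 (rotate(1, 90)): config: θ0=270°, θ1=0°
step 2 (rotate(0, 180)): config: θ0=90°, θ1=0°
step 3 (rotate(0, -90)): config: θ0=0°, θ1=0°
step 4 (rotate(0, 90)): config: θ0=90°, θ1=0°

config: θ0=90°, θ1=0°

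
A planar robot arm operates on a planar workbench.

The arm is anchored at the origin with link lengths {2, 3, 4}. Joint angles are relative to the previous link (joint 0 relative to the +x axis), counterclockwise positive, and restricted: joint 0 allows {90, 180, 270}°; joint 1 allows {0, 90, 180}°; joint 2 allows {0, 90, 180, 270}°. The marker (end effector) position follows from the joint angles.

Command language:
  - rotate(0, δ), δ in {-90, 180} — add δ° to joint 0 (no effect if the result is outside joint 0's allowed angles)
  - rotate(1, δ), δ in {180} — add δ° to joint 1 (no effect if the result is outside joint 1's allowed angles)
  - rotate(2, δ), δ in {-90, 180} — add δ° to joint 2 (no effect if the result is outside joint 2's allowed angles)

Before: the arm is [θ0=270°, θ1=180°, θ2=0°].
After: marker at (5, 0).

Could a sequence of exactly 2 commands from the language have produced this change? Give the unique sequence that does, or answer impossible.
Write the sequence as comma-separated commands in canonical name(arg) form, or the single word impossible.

rotate(0, -90), rotate(0, 180)

key: running rotate(0, 180) before rotate(0, -90) would end elsewhere — order is forced
t0: [θ0=270°, θ1=180°, θ2=0°]
[1] after rotate(0, -90): [θ0=180°, θ1=180°, θ2=0°]
[2] after rotate(0, 180): [θ0=180°, θ1=180°, θ2=0°]
uniquely the one of 25 2-step routes that fits.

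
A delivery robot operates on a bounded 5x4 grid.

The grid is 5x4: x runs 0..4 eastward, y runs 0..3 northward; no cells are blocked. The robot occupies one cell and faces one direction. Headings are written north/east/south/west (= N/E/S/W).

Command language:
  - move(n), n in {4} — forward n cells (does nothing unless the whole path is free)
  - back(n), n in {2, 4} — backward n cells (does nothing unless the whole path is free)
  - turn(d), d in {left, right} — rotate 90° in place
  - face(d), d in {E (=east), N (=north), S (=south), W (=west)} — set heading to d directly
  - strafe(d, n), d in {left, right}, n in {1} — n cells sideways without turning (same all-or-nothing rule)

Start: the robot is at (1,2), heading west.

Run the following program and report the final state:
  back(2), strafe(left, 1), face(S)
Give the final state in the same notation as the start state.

from: at (1,2), heading west
t=1 back(2) ⇒ at (3,2), heading west
t=2 strafe(left, 1) ⇒ at (3,1), heading west
t=3 face(S) ⇒ at (3,1), heading south

at (3,1), heading south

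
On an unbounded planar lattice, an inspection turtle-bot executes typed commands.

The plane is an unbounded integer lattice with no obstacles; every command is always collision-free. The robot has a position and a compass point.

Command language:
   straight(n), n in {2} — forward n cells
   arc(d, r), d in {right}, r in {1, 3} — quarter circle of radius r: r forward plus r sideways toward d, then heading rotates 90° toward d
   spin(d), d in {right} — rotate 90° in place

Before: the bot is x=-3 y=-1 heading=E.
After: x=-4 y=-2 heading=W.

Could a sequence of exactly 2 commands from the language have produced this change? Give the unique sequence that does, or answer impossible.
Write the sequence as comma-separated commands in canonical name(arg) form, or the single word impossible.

key: order matters: swapping spin(right) and arc(right, 1) lands elsewhere
start: x=-3 y=-1 heading=E
t=1 spin(right) ⇒ x=-3 y=-1 heading=S
t=2 arc(right, 1) ⇒ x=-4 y=-2 heading=W
uniquely the one of 16 2-step routes that fits.

spin(right), arc(right, 1)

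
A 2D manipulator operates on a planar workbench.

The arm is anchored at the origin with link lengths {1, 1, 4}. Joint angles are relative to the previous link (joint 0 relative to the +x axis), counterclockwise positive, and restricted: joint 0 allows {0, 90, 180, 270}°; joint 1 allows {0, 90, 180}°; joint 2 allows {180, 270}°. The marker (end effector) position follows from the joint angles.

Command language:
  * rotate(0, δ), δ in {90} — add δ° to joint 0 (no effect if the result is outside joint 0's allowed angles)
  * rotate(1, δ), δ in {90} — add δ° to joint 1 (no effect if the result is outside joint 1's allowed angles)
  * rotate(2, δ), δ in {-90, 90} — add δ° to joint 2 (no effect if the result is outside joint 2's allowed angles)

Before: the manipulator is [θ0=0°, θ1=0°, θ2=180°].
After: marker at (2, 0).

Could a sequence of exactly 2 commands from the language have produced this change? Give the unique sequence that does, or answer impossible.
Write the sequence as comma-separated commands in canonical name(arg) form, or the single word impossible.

rotate(0, 90), rotate(0, 90)

t0: [θ0=0°, θ1=0°, θ2=180°]
1. rotate(0, 90) → [θ0=90°, θ1=0°, θ2=180°]
2. rotate(0, 90) → [θ0=180°, θ1=0°, θ2=180°]
uniquely the one of 16 2-step routes that fits.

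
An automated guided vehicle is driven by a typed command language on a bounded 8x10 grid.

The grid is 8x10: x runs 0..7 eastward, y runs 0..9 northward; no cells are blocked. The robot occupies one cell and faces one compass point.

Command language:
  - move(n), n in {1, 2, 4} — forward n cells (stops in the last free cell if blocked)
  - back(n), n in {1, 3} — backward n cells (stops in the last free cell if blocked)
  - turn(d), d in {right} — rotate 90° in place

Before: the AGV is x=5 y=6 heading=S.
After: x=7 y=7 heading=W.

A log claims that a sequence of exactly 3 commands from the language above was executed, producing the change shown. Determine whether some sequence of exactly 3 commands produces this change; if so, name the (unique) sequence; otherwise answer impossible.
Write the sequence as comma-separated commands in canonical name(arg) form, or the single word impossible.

key: back(3) runs into the grid edge before its full distance
begin: x=5 y=6 heading=S
1. back(1) → x=5 y=7 heading=S
2. turn(right) → x=5 y=7 heading=W
3. back(3) → x=7 y=7 heading=W
uniquely the one of 216 3-step routes that fits.

back(1), turn(right), back(3)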